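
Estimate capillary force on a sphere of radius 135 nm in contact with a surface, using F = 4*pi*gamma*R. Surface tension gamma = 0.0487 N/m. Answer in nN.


Convert radius: R = 135 nm = 1.35e-07 m
F = 4 * pi * gamma * R
F = 4 * pi * 0.0487 * 1.35e-07
F = 8.26176e-08 N = 82.6176 nN

82.6176


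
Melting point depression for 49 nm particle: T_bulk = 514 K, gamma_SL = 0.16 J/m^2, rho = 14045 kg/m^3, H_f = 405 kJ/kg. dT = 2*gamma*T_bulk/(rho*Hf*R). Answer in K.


Radius R = 49/2 = 24.5 nm = 2.45e-08 m
Convert H_f = 405 kJ/kg = 405000 J/kg
dT = 2 * gamma_SL * T_bulk / (rho * H_f * R)
dT = 2 * 0.16 * 514 / (14045 * 405000 * 2.45e-08)
dT = 1.2 K

1.2


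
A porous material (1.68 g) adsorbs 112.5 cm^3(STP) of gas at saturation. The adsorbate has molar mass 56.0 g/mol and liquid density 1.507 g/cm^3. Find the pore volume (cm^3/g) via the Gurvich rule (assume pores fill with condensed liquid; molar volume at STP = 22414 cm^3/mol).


Moles adsorbed n = V_ads / 22414 = 112.5 / 22414 = 5.019184e-03 mol
Liquid volume V_liq = n * M / rho_liq = 5.019184e-03 * 56.0 / 1.507 = 0.18651 cm^3
Specific pore volume V_pore = V_liq / m_sample = 0.18651 / 1.68
V_pore = 0.111 cm^3/g

0.111


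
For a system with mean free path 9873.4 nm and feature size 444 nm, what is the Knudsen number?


Knudsen number Kn = lambda / L
Kn = 9873.4 / 444
Kn = 22.2374

22.2374


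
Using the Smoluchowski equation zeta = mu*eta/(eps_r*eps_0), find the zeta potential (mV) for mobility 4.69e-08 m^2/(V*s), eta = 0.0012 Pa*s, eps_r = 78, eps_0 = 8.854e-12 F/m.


Smoluchowski equation: zeta = mu * eta / (eps_r * eps_0)
zeta = 4.69e-08 * 0.0012 / (78 * 8.854e-12)
zeta = 0.081493 V = 81.49 mV

81.49


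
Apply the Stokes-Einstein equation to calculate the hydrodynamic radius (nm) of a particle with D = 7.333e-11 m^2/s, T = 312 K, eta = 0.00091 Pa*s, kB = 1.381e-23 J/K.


Stokes-Einstein: R = kB*T / (6*pi*eta*D)
R = 1.381e-23 * 312 / (6 * pi * 0.00091 * 7.333e-11)
R = 3.4255e-09 m = 3.43 nm

3.43


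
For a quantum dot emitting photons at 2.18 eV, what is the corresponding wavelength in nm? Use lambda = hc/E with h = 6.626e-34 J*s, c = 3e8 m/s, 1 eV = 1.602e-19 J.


Convert energy: E = 2.18 eV = 2.18 * 1.602e-19 = 3.49236e-19 J
lambda = h*c / E = 6.626e-34 * 3e8 / 3.49236e-19
lambda = 5.69185e-07 m = 569.2 nm

569.2


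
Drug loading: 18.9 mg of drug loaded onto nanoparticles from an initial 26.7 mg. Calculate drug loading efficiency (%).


Drug loading efficiency = (drug loaded / drug initial) * 100
DLE = 18.9 / 26.7 * 100
DLE = 0.7079 * 100
DLE = 70.79%

70.79


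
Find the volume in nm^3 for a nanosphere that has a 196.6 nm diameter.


Radius r = 196.6/2 = 98.3 nm
Volume V = (4/3) * pi * r^3
V = (4/3) * pi * (98.3)^3
V = 3978773.01 nm^3

3978773.01


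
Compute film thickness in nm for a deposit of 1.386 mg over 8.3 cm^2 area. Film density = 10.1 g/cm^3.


Convert: m = 1.386 mg = 1.3860e-06 kg, A = 8.3 cm^2 = 8.3000e-04 m^2, rho = 10.1 g/cm^3 = 10100 kg/m^3
t = m / (A * rho)
t = 1.3860e-06 / (8.3000e-04 * 10100)
t = 1.6533e-07 m = 165.3 nm

165.3


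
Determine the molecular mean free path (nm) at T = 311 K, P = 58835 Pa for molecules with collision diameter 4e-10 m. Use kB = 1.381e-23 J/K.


Mean free path: lambda = kB*T / (sqrt(2) * pi * d^2 * P)
lambda = 1.381e-23 * 311 / (sqrt(2) * pi * (4e-10)^2 * 58835)
lambda = 1.02691e-07 m
lambda = 102.69 nm

102.69


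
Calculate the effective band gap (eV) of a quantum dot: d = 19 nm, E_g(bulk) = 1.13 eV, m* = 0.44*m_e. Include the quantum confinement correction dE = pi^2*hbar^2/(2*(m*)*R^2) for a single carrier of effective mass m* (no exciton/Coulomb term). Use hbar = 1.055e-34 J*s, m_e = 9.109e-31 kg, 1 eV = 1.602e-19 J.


Radius R = 19/2 nm = 9.5e-09 m
Confinement energy dE = pi^2 * hbar^2 / (2 * m_eff * m_e * R^2)
dE = pi^2 * (1.055e-34)^2 / (2 * 0.44 * 9.109e-31 * (9.5e-09)^2) J, divided by 1.602e-19 J/eV
dE = 0.0095 eV
Total band gap = E_g(bulk) + dE = 1.13 + 0.0095 = 1.1395 eV

1.1395


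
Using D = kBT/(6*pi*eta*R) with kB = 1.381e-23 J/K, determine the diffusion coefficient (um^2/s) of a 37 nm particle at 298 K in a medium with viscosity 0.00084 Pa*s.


Radius R = 37/2 = 18.5 nm = 1.85e-08 m
D = kB*T / (6*pi*eta*R)
D = 1.381e-23 * 298 / (6 * pi * 0.00084 * 1.85e-08)
D = 1.40494e-11 m^2/s = 14.049 um^2/s

14.049


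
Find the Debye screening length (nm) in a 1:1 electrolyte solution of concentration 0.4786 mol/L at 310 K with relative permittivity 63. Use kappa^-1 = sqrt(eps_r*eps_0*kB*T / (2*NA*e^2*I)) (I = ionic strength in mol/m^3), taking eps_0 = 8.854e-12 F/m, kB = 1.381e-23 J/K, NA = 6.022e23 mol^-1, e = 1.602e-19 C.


Ionic strength I = 0.4786 * 1^2 * 1000 = 478.6 mol/m^3
kappa^-1 = sqrt(63 * 8.854e-12 * 1.381e-23 * 310 / (2 * 6.022e23 * (1.602e-19)^2 * 478.6))
kappa^-1 = 0.402 nm

0.402


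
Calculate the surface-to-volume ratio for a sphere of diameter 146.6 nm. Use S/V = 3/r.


Radius r = 146.6/2 = 73.3 nm
S/V = 3 / r = 3 / 73.3
S/V = 0.0409 nm^-1

0.0409


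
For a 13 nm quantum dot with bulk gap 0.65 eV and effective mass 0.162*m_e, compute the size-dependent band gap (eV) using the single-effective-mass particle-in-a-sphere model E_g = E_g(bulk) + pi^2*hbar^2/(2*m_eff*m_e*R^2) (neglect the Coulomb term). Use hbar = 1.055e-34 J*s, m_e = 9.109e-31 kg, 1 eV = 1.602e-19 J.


Radius R = 13/2 nm = 6.5e-09 m
Confinement energy dE = pi^2 * hbar^2 / (2 * m_eff * m_e * R^2)
dE = pi^2 * (1.055e-34)^2 / (2 * 0.162 * 9.109e-31 * (6.5e-09)^2) J, divided by 1.602e-19 J/eV
dE = 0.055 eV
Total band gap = E_g(bulk) + dE = 0.65 + 0.055 = 0.705 eV

0.705


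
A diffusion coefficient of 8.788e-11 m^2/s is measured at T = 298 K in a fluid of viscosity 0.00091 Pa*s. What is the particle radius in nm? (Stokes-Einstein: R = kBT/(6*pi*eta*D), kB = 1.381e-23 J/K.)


Stokes-Einstein: R = kB*T / (6*pi*eta*D)
R = 1.381e-23 * 298 / (6 * pi * 0.00091 * 8.788e-11)
R = 2.73009e-09 m = 2.73 nm

2.73


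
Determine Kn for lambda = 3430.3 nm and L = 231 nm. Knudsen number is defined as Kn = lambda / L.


Knudsen number Kn = lambda / L
Kn = 3430.3 / 231
Kn = 14.8498

14.8498


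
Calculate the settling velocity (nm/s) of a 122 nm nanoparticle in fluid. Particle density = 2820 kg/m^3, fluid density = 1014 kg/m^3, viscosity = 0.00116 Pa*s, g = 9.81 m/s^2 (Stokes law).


Radius R = 122/2 nm = 6.1e-08 m
Density difference = 2820 - 1014 = 1806 kg/m^3
v = 2 * R^2 * (rho_p - rho_f) * g / (9 * eta)
v = 2 * (6.1e-08)^2 * 1806 * 9.81 / (9 * 0.00116)
v = 1.26292e-08 m/s = 12.6292 nm/s

12.6292


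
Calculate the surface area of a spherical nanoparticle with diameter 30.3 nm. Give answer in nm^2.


Radius r = 30.3/2 = 15.15 nm
Surface area SA = 4 * pi * r^2
SA = 4 * pi * (15.15)^2
SA = 2884.26 nm^2

2884.26


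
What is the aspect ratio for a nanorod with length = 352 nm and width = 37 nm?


Aspect ratio AR = length / diameter
AR = 352 / 37
AR = 9.51

9.51


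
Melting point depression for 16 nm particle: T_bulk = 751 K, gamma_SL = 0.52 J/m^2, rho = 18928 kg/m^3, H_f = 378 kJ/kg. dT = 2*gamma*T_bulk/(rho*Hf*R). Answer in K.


Radius R = 16/2 = 8 nm = 8e-09 m
Convert H_f = 378 kJ/kg = 378000 J/kg
dT = 2 * gamma_SL * T_bulk / (rho * H_f * R)
dT = 2 * 0.52 * 751 / (18928 * 378000 * 8e-09)
dT = 13.6 K

13.6


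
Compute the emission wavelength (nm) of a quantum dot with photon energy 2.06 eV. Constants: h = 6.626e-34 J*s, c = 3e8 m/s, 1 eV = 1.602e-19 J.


Convert energy: E = 2.06 eV = 2.06 * 1.602e-19 = 3.30012e-19 J
lambda = h*c / E = 6.626e-34 * 3e8 / 3.30012e-19
lambda = 6.02342e-07 m = 602.3 nm

602.3


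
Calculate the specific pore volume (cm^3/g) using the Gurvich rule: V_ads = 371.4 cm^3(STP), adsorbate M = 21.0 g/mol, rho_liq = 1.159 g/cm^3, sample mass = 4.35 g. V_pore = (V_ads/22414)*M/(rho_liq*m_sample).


Moles adsorbed n = V_ads / 22414 = 371.4 / 22414 = 1.657000e-02 mol
Liquid volume V_liq = n * M / rho_liq = 1.657000e-02 * 21.0 / 1.159 = 0.30023 cm^3
Specific pore volume V_pore = V_liq / m_sample = 0.30023 / 4.35
V_pore = 0.069 cm^3/g

0.069


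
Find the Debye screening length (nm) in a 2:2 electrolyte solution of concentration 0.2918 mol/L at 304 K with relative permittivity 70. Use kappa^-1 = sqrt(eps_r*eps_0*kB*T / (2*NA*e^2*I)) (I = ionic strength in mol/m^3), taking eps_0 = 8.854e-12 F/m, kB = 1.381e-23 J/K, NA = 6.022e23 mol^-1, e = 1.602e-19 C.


Ionic strength I = 0.2918 * 2^2 * 1000 = 1167.2 mol/m^3
kappa^-1 = sqrt(70 * 8.854e-12 * 1.381e-23 * 304 / (2 * 6.022e23 * (1.602e-19)^2 * 1167.2))
kappa^-1 = 0.269 nm

0.269


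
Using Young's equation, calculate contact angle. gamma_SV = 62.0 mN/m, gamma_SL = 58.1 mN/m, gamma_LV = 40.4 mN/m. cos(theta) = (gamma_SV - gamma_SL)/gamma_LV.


cos(theta) = (gamma_SV - gamma_SL) / gamma_LV
cos(theta) = (62.0 - 58.1) / 40.4
cos(theta) = 0.096535
theta = arccos(0.096535) = 84.46 degrees

84.46


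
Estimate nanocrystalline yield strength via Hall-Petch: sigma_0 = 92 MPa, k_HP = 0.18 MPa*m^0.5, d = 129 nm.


d = 129 nm = 1.29e-07 m
sqrt(d) = 0.0003591657
Hall-Petch contribution = k / sqrt(d) = 0.18 / 0.0003591657 = 501.2 MPa
sigma = sigma_0 + k/sqrt(d) = 92 + 501.2 = 593.2 MPa

593.2


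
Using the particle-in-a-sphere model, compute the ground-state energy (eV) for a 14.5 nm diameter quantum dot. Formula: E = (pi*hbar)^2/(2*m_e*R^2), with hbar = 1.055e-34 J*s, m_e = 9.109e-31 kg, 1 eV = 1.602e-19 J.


Radius R = 14.5/2 = 7.25 nm = 7.25e-09 m
E = (pi * 1.055e-34)^2 / (2 * 9.109e-31 * (7.25e-09)^2)
E(J) = 1.14717e-21
E = E(J) / 1.602e-19 = 0.0072 eV

0.0072


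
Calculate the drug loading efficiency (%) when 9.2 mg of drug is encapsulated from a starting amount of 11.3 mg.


Drug loading efficiency = (drug loaded / drug initial) * 100
DLE = 9.2 / 11.3 * 100
DLE = 0.8142 * 100
DLE = 81.42%

81.42


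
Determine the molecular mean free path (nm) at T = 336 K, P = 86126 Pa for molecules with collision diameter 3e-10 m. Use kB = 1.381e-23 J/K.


Mean free path: lambda = kB*T / (sqrt(2) * pi * d^2 * P)
lambda = 1.381e-23 * 336 / (sqrt(2) * pi * (3e-10)^2 * 86126)
lambda = 1.34738e-07 m
lambda = 134.74 nm

134.74


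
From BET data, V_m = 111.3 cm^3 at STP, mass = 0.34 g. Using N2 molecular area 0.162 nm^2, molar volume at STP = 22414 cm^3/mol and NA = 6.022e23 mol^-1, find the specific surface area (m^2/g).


Number of moles in monolayer = V_m / 22414 = 111.3 / 22414 = 0.00496565
Number of molecules = moles * NA = 0.00496565 * 6.022e23
SA = molecules * sigma / mass
SA = (111.3 / 22414) * 6.022e23 * 0.162e-18 / 0.34
SA = 1424.8 m^2/g

1424.8


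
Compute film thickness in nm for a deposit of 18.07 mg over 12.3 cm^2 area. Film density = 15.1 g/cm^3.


Convert: m = 18.07 mg = 1.8070e-05 kg, A = 12.3 cm^2 = 1.2300e-03 m^2, rho = 15.1 g/cm^3 = 15100 kg/m^3
t = m / (A * rho)
t = 1.8070e-05 / (1.2300e-03 * 15100)
t = 9.7292e-07 m = 972.9 nm

972.9


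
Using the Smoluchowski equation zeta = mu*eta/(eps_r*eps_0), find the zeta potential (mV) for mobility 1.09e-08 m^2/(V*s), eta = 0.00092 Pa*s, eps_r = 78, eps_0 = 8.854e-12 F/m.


Smoluchowski equation: zeta = mu * eta / (eps_r * eps_0)
zeta = 1.09e-08 * 0.00092 / (78 * 8.854e-12)
zeta = 0.01452 V = 14.52 mV

14.52


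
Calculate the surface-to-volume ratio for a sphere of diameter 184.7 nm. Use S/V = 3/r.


Radius r = 184.7/2 = 92.35 nm
S/V = 3 / r = 3 / 92.35
S/V = 0.0325 nm^-1

0.0325


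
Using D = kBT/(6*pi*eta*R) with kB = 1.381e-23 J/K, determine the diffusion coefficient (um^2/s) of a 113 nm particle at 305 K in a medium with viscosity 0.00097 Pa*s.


Radius R = 113/2 = 56.5 nm = 5.65e-08 m
D = kB*T / (6*pi*eta*R)
D = 1.381e-23 * 305 / (6 * pi * 0.00097 * 5.65e-08)
D = 4.0773e-12 m^2/s = 4.077 um^2/s

4.077


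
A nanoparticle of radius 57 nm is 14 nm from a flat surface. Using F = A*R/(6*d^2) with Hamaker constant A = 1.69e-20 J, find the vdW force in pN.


Convert to SI: R = 57 nm = 5.7e-08 m, d = 14 nm = 1.4e-08 m
F = A * R / (6 * d^2)
F = 1.69e-20 * 5.7e-08 / (6 * (1.4e-08)^2)
F = 8.19133e-13 N = 0.819 pN

0.819


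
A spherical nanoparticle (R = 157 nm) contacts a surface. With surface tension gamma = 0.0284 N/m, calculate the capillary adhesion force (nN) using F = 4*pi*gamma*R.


Convert radius: R = 157 nm = 1.57e-07 m
F = 4 * pi * gamma * R
F = 4 * pi * 0.0284 * 1.57e-07
F = 5.60309e-08 N = 56.0309 nN

56.0309


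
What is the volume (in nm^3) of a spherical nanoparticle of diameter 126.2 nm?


Radius r = 126.2/2 = 63.1 nm
Volume V = (4/3) * pi * r^3
V = (4/3) * pi * (63.1)^3
V = 1052389.94 nm^3

1052389.94


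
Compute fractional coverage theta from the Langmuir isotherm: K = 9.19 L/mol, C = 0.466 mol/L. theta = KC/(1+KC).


Langmuir isotherm: theta = K*C / (1 + K*C)
K*C = 9.19 * 0.466 = 4.28254
theta = 4.28254 / (1 + 4.28254) = 4.28254 / 5.28254
theta = 0.8107

0.8107


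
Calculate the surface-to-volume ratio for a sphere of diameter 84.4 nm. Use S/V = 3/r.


Radius r = 84.4/2 = 42.2 nm
S/V = 3 / r = 3 / 42.2
S/V = 0.0711 nm^-1

0.0711


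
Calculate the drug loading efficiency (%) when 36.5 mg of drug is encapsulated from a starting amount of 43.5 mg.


Drug loading efficiency = (drug loaded / drug initial) * 100
DLE = 36.5 / 43.5 * 100
DLE = 0.8391 * 100
DLE = 83.91%

83.91


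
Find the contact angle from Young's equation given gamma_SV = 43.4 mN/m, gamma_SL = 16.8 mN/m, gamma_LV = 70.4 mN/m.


cos(theta) = (gamma_SV - gamma_SL) / gamma_LV
cos(theta) = (43.4 - 16.8) / 70.4
cos(theta) = 0.377841
theta = arccos(0.377841) = 67.8 degrees

67.8


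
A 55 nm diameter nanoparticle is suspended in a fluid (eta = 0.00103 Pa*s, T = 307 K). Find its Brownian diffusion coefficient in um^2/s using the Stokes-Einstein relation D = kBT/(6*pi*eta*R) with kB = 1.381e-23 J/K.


Radius R = 55/2 = 27.5 nm = 2.75e-08 m
D = kB*T / (6*pi*eta*R)
D = 1.381e-23 * 307 / (6 * pi * 0.00103 * 2.75e-08)
D = 7.94074e-12 m^2/s = 7.941 um^2/s

7.941


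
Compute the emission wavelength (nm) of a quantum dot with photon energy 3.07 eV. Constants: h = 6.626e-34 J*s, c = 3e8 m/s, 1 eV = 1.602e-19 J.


Convert energy: E = 3.07 eV = 3.07 * 1.602e-19 = 4.91814e-19 J
lambda = h*c / E = 6.626e-34 * 3e8 / 4.91814e-19
lambda = 4.04177e-07 m = 404.2 nm

404.2


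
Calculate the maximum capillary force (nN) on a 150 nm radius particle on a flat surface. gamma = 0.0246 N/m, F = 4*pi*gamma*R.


Convert radius: R = 150 nm = 1.5e-07 m
F = 4 * pi * gamma * R
F = 4 * pi * 0.0246 * 1.5e-07
F = 4.63699e-08 N = 46.3699 nN

46.3699


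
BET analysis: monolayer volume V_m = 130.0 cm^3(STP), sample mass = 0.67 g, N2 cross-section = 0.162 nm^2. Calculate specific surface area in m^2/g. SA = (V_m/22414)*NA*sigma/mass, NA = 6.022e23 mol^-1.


Number of moles in monolayer = V_m / 22414 = 130.0 / 22414 = 0.00579995
Number of molecules = moles * NA = 0.00579995 * 6.022e23
SA = molecules * sigma / mass
SA = (130.0 / 22414) * 6.022e23 * 0.162e-18 / 0.67
SA = 844.5 m^2/g

844.5


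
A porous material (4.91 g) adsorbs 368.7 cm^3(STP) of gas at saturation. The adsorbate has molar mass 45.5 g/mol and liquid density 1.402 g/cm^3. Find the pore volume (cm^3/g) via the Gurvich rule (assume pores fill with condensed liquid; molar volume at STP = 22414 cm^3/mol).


Moles adsorbed n = V_ads / 22414 = 368.7 / 22414 = 1.644954e-02 mol
Liquid volume V_liq = n * M / rho_liq = 1.644954e-02 * 45.5 / 1.402 = 0.53385 cm^3
Specific pore volume V_pore = V_liq / m_sample = 0.53385 / 4.91
V_pore = 0.1087 cm^3/g

0.1087


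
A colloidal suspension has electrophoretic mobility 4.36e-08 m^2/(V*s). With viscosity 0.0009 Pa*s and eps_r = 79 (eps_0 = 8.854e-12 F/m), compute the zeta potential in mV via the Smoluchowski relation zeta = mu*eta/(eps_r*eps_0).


Smoluchowski equation: zeta = mu * eta / (eps_r * eps_0)
zeta = 4.36e-08 * 0.0009 / (79 * 8.854e-12)
zeta = 0.0561 V = 56.1 mV

56.1


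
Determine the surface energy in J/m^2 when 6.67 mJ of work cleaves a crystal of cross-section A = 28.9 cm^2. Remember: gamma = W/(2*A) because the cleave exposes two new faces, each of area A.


Convert: A = 28.9 cm^2 = 0.00289 m^2, W = 6.67 mJ = 0.00667 J
Cleaving exposes two faces of area A, so total new surface = 2*A and gamma = W / (2*A)
gamma = 0.00667 / (2 * 0.00289)
gamma = 1.154 J/m^2

1.154


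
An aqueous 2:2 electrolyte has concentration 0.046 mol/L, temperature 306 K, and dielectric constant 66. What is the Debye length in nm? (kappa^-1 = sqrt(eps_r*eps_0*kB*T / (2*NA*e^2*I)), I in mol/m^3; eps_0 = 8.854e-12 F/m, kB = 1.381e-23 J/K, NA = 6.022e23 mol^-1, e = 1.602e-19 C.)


Ionic strength I = 0.046 * 2^2 * 1000 = 184 mol/m^3
kappa^-1 = sqrt(66 * 8.854e-12 * 1.381e-23 * 306 / (2 * 6.022e23 * (1.602e-19)^2 * 184))
kappa^-1 = 0.659 nm

0.659


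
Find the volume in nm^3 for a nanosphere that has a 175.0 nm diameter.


Radius r = 175.0/2 = 87.5 nm
Volume V = (4/3) * pi * r^3
V = (4/3) * pi * (87.5)^3
V = 2806162.19 nm^3

2806162.19


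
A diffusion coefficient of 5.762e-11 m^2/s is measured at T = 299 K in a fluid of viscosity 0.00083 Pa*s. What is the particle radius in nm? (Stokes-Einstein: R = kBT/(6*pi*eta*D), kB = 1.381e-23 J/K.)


Stokes-Einstein: R = kB*T / (6*pi*eta*D)
R = 1.381e-23 * 299 / (6 * pi * 0.00083 * 5.762e-11)
R = 4.58049e-09 m = 4.58 nm

4.58


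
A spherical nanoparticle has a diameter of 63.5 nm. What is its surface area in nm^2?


Radius r = 63.5/2 = 31.75 nm
Surface area SA = 4 * pi * r^2
SA = 4 * pi * (31.75)^2
SA = 12667.69 nm^2

12667.69


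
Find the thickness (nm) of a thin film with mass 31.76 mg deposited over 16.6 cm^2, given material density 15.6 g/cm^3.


Convert: m = 31.76 mg = 3.1760e-05 kg, A = 16.6 cm^2 = 1.6600e-03 m^2, rho = 15.6 g/cm^3 = 15600 kg/m^3
t = m / (A * rho)
t = 3.1760e-05 / (1.6600e-03 * 15600)
t = 1.2264e-06 m = 1226.4 nm

1226.4


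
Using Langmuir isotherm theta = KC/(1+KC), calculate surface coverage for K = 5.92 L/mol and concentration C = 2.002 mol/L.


Langmuir isotherm: theta = K*C / (1 + K*C)
K*C = 5.92 * 2.002 = 11.85184
theta = 11.85184 / (1 + 11.85184) = 11.85184 / 12.85184
theta = 0.9222

0.9222


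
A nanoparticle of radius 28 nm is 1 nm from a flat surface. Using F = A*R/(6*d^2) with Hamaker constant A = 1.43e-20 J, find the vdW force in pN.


Convert to SI: R = 28 nm = 2.8e-08 m, d = 1 nm = 1e-09 m
F = A * R / (6 * d^2)
F = 1.43e-20 * 2.8e-08 / (6 * (1e-09)^2)
F = 6.67333e-11 N = 66.733 pN

66.733


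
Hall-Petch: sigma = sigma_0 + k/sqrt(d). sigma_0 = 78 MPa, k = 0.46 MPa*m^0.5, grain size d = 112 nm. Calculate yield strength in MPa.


d = 112 nm = 1.12e-07 m
sqrt(d) = 0.000334664
Hall-Petch contribution = k / sqrt(d) = 0.46 / 0.000334664 = 1374.5 MPa
sigma = sigma_0 + k/sqrt(d) = 78 + 1374.5 = 1452.5 MPa

1452.5


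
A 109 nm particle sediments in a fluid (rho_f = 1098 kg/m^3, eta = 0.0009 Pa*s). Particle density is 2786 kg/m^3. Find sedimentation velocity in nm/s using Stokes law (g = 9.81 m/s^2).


Radius R = 109/2 nm = 5.45e-08 m
Density difference = 2786 - 1098 = 1688 kg/m^3
v = 2 * R^2 * (rho_p - rho_f) * g / (9 * eta)
v = 2 * (5.45e-08)^2 * 1688 * 9.81 / (9 * 0.0009)
v = 1.21445e-08 m/s = 12.1445 nm/s

12.1445


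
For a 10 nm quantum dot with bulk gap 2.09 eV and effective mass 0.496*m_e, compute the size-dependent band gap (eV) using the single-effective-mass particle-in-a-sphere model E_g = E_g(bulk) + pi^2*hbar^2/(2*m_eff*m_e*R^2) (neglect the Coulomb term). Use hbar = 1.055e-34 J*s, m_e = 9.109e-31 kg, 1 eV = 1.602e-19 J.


Radius R = 10/2 nm = 5e-09 m
Confinement energy dE = pi^2 * hbar^2 / (2 * m_eff * m_e * R^2)
dE = pi^2 * (1.055e-34)^2 / (2 * 0.496 * 9.109e-31 * (5e-09)^2) J, divided by 1.602e-19 J/eV
dE = 0.0304 eV
Total band gap = E_g(bulk) + dE = 2.09 + 0.0304 = 2.1204 eV

2.1204


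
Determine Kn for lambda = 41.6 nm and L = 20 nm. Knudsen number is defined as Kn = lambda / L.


Knudsen number Kn = lambda / L
Kn = 41.6 / 20
Kn = 2.08

2.08


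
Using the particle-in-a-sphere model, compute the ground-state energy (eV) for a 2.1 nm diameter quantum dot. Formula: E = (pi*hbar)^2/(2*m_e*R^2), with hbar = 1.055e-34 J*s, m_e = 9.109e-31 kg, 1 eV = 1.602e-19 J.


Radius R = 2.1/2 = 1.05 nm = 1.05e-09 m
E = (pi * 1.055e-34)^2 / (2 * 9.109e-31 * (1.05e-09)^2)
E(J) = 5.46922e-20
E = E(J) / 1.602e-19 = 0.3414 eV

0.3414


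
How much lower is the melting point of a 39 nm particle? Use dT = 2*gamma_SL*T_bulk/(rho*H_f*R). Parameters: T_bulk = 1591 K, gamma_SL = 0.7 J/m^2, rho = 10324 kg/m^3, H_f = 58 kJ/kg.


Radius R = 39/2 = 19.5 nm = 1.95e-08 m
Convert H_f = 58 kJ/kg = 58000 J/kg
dT = 2 * gamma_SL * T_bulk / (rho * H_f * R)
dT = 2 * 0.7 * 1591 / (10324 * 58000 * 1.95e-08)
dT = 190.8 K

190.8


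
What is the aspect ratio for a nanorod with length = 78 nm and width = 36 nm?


Aspect ratio AR = length / diameter
AR = 78 / 36
AR = 2.17

2.17


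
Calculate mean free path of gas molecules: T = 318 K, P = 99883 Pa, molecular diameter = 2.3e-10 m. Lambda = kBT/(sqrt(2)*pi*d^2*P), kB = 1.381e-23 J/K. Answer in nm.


Mean free path: lambda = kB*T / (sqrt(2) * pi * d^2 * P)
lambda = 1.381e-23 * 318 / (sqrt(2) * pi * (2.3e-10)^2 * 99883)
lambda = 1.87072e-07 m
lambda = 187.07 nm

187.07


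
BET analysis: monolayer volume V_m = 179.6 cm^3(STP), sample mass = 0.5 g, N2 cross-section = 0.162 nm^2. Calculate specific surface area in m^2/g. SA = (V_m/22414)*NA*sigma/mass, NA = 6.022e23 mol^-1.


Number of moles in monolayer = V_m / 22414 = 179.6 / 22414 = 0.00801285
Number of molecules = moles * NA = 0.00801285 * 6.022e23
SA = molecules * sigma / mass
SA = (179.6 / 22414) * 6.022e23 * 0.162e-18 / 0.5
SA = 1563.4 m^2/g

1563.4


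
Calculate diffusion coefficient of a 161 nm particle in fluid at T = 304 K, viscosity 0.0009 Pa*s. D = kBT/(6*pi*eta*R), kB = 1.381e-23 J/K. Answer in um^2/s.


Radius R = 161/2 = 80.5 nm = 8.05e-08 m
D = kB*T / (6*pi*eta*R)
D = 1.381e-23 * 304 / (6 * pi * 0.0009 * 8.05e-08)
D = 3.07417e-12 m^2/s = 3.074 um^2/s

3.074


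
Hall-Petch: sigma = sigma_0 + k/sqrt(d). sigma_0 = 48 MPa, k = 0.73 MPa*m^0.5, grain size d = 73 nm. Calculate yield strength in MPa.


d = 73 nm = 7.3e-08 m
sqrt(d) = 0.0002701851
Hall-Petch contribution = k / sqrt(d) = 0.73 / 0.0002701851 = 2701.9 MPa
sigma = sigma_0 + k/sqrt(d) = 48 + 2701.9 = 2749.9 MPa

2749.9


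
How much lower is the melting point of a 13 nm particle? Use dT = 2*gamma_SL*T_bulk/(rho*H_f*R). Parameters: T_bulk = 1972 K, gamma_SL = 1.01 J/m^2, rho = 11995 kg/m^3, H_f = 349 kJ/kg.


Radius R = 13/2 = 6.5 nm = 6.5e-09 m
Convert H_f = 349 kJ/kg = 349000 J/kg
dT = 2 * gamma_SL * T_bulk / (rho * H_f * R)
dT = 2 * 1.01 * 1972 / (11995 * 349000 * 6.5e-09)
dT = 146.4 K

146.4


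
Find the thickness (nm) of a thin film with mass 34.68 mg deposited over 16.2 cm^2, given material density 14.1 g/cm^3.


Convert: m = 34.68 mg = 3.4680e-05 kg, A = 16.2 cm^2 = 1.6200e-03 m^2, rho = 14.1 g/cm^3 = 14100 kg/m^3
t = m / (A * rho)
t = 3.4680e-05 / (1.6200e-03 * 14100)
t = 1.5183e-06 m = 1518.3 nm

1518.3


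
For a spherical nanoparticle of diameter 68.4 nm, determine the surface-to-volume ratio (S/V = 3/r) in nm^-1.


Radius r = 68.4/2 = 34.2 nm
S/V = 3 / r = 3 / 34.2
S/V = 0.0877 nm^-1

0.0877


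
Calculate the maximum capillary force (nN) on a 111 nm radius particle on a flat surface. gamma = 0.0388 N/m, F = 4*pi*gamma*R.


Convert radius: R = 111 nm = 1.11e-07 m
F = 4 * pi * gamma * R
F = 4 * pi * 0.0388 * 1.11e-07
F = 5.41208e-08 N = 54.1208 nN

54.1208


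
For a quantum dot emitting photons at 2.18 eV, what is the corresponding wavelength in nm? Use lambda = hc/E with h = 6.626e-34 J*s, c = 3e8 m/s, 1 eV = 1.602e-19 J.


Convert energy: E = 2.18 eV = 2.18 * 1.602e-19 = 3.49236e-19 J
lambda = h*c / E = 6.626e-34 * 3e8 / 3.49236e-19
lambda = 5.69185e-07 m = 569.2 nm

569.2


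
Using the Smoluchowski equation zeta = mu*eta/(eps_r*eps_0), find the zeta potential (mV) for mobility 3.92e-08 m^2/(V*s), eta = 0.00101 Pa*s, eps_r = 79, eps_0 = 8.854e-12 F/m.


Smoluchowski equation: zeta = mu * eta / (eps_r * eps_0)
zeta = 3.92e-08 * 0.00101 / (79 * 8.854e-12)
zeta = 0.056603 V = 56.6 mV

56.6


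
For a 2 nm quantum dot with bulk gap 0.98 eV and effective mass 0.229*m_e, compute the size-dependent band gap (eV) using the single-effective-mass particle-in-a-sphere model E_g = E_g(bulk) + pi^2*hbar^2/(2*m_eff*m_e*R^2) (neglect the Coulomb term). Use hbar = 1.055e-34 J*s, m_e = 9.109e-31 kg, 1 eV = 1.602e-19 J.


Radius R = 2/2 nm = 1e-09 m
Confinement energy dE = pi^2 * hbar^2 / (2 * m_eff * m_e * R^2)
dE = pi^2 * (1.055e-34)^2 / (2 * 0.229 * 9.109e-31 * (1e-09)^2) J, divided by 1.602e-19 J/eV
dE = 1.6436 eV
Total band gap = E_g(bulk) + dE = 0.98 + 1.6436 = 2.6236 eV

2.6236


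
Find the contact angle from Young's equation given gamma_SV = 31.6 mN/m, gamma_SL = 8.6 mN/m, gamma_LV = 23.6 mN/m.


cos(theta) = (gamma_SV - gamma_SL) / gamma_LV
cos(theta) = (31.6 - 8.6) / 23.6
cos(theta) = 0.974576
theta = arccos(0.974576) = 12.95 degrees

12.95


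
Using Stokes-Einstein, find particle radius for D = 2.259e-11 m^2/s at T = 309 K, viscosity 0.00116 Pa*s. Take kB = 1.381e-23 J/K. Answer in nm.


Stokes-Einstein: R = kB*T / (6*pi*eta*D)
R = 1.381e-23 * 309 / (6 * pi * 0.00116 * 2.259e-11)
R = 8.63927e-09 m = 8.64 nm

8.64


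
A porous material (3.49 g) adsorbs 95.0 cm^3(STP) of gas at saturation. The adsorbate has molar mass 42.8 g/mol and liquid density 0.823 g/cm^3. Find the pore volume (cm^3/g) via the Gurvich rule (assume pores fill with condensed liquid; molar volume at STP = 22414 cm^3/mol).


Moles adsorbed n = V_ads / 22414 = 95.0 / 22414 = 4.238422e-03 mol
Liquid volume V_liq = n * M / rho_liq = 4.238422e-03 * 42.8 / 0.823 = 0.22042 cm^3
Specific pore volume V_pore = V_liq / m_sample = 0.22042 / 3.49
V_pore = 0.0632 cm^3/g

0.0632


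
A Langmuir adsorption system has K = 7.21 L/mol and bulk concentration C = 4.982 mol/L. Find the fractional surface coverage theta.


Langmuir isotherm: theta = K*C / (1 + K*C)
K*C = 7.21 * 4.982 = 35.92022
theta = 35.92022 / (1 + 35.92022) = 35.92022 / 36.92022
theta = 0.9729

0.9729


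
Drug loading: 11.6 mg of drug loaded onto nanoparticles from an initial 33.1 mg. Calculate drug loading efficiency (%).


Drug loading efficiency = (drug loaded / drug initial) * 100
DLE = 11.6 / 33.1 * 100
DLE = 0.3505 * 100
DLE = 35.05%

35.05


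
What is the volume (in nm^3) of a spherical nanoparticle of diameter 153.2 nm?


Radius r = 153.2/2 = 76.6 nm
Volume V = (4/3) * pi * r^3
V = (4/3) * pi * (76.6)^3
V = 1882673.1 nm^3

1882673.1


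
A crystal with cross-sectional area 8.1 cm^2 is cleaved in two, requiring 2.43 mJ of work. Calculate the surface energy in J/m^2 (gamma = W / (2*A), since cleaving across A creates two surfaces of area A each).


Convert: A = 8.1 cm^2 = 0.00081 m^2, W = 2.43 mJ = 0.00243 J
Cleaving exposes two faces of area A, so total new surface = 2*A and gamma = W / (2*A)
gamma = 0.00243 / (2 * 0.00081)
gamma = 1.5 J/m^2

1.5


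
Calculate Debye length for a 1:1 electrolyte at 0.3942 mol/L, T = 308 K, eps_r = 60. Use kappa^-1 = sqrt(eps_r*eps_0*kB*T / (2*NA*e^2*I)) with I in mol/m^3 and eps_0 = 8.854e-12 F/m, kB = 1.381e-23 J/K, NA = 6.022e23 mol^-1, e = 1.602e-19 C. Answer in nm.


Ionic strength I = 0.3942 * 1^2 * 1000 = 394.2 mol/m^3
kappa^-1 = sqrt(60 * 8.854e-12 * 1.381e-23 * 308 / (2 * 6.022e23 * (1.602e-19)^2 * 394.2))
kappa^-1 = 0.431 nm

0.431


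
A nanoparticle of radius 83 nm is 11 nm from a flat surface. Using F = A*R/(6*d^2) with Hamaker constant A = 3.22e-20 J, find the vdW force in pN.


Convert to SI: R = 83 nm = 8.3e-08 m, d = 11 nm = 1.1e-08 m
F = A * R / (6 * d^2)
F = 3.22e-20 * 8.3e-08 / (6 * (1.1e-08)^2)
F = 3.68127e-12 N = 3.681 pN

3.681


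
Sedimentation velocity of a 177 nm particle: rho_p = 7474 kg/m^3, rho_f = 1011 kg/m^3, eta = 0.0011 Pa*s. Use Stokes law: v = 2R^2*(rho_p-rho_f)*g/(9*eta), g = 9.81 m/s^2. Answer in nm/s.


Radius R = 177/2 nm = 8.85e-08 m
Density difference = 7474 - 1011 = 6463 kg/m^3
v = 2 * R^2 * (rho_p - rho_f) * g / (9 * eta)
v = 2 * (8.85e-08)^2 * 6463 * 9.81 / (9 * 0.0011)
v = 1.00319e-07 m/s = 100.3193 nm/s

100.3193


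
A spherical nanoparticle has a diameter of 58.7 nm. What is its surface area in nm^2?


Radius r = 58.7/2 = 29.35 nm
Surface area SA = 4 * pi * r^2
SA = 4 * pi * (29.35)^2
SA = 10824.95 nm^2

10824.95


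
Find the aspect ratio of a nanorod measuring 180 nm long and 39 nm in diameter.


Aspect ratio AR = length / diameter
AR = 180 / 39
AR = 4.62

4.62


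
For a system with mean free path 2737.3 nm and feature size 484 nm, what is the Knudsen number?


Knudsen number Kn = lambda / L
Kn = 2737.3 / 484
Kn = 5.6556

5.6556


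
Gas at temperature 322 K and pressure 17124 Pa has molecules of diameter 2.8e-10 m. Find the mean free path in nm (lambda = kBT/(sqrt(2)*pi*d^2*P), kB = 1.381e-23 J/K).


Mean free path: lambda = kB*T / (sqrt(2) * pi * d^2 * P)
lambda = 1.381e-23 * 322 / (sqrt(2) * pi * (2.8e-10)^2 * 17124)
lambda = 7.45527e-07 m
lambda = 745.53 nm

745.53


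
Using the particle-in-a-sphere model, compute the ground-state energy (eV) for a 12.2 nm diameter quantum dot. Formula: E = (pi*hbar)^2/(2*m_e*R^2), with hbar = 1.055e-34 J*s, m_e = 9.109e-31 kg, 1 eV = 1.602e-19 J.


Radius R = 12.2/2 = 6.1 nm = 6.1e-09 m
E = (pi * 1.055e-34)^2 / (2 * 9.109e-31 * (6.1e-09)^2)
E(J) = 1.62048e-21
E = E(J) / 1.602e-19 = 0.0101 eV

0.0101


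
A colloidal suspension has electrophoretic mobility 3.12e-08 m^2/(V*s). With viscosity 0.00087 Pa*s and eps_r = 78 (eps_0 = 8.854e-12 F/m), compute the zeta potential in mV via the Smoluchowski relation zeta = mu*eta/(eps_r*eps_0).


Smoluchowski equation: zeta = mu * eta / (eps_r * eps_0)
zeta = 3.12e-08 * 0.00087 / (78 * 8.854e-12)
zeta = 0.039304 V = 39.3 mV

39.3


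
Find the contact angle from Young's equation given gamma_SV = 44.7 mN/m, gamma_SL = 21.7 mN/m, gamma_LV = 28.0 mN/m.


cos(theta) = (gamma_SV - gamma_SL) / gamma_LV
cos(theta) = (44.7 - 21.7) / 28.0
cos(theta) = 0.821429
theta = arccos(0.821429) = 34.77 degrees

34.77


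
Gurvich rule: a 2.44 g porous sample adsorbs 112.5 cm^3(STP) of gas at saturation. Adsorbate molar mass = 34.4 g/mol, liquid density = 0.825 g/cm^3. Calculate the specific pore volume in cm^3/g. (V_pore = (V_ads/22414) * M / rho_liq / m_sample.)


Moles adsorbed n = V_ads / 22414 = 112.5 / 22414 = 5.019184e-03 mol
Liquid volume V_liq = n * M / rho_liq = 5.019184e-03 * 34.4 / 0.825 = 0.20928 cm^3
Specific pore volume V_pore = V_liq / m_sample = 0.20928 / 2.44
V_pore = 0.0858 cm^3/g

0.0858


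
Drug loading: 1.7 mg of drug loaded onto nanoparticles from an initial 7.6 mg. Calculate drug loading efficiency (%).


Drug loading efficiency = (drug loaded / drug initial) * 100
DLE = 1.7 / 7.6 * 100
DLE = 0.2237 * 100
DLE = 22.37%

22.37


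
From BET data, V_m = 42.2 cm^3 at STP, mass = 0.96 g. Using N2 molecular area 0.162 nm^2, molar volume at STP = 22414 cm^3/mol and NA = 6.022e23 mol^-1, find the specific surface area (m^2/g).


Number of moles in monolayer = V_m / 22414 = 42.2 / 22414 = 0.00188275
Number of molecules = moles * NA = 0.00188275 * 6.022e23
SA = molecules * sigma / mass
SA = (42.2 / 22414) * 6.022e23 * 0.162e-18 / 0.96
SA = 191.3 m^2/g

191.3


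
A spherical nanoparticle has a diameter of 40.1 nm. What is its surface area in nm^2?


Radius r = 40.1/2 = 20.05 nm
Surface area SA = 4 * pi * r^2
SA = 4 * pi * (20.05)^2
SA = 5051.71 nm^2

5051.71


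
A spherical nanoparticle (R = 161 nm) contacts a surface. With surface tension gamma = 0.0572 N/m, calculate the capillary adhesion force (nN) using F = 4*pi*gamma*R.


Convert radius: R = 161 nm = 1.61e-07 m
F = 4 * pi * gamma * R
F = 4 * pi * 0.0572 * 1.61e-07
F = 1.15726e-07 N = 115.7262 nN

115.7262


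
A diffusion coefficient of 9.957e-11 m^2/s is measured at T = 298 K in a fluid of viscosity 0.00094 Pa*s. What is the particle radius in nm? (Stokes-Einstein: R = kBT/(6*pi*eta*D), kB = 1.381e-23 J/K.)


Stokes-Einstein: R = kB*T / (6*pi*eta*D)
R = 1.381e-23 * 298 / (6 * pi * 0.00094 * 9.957e-11)
R = 2.33267e-09 m = 2.33 nm

2.33


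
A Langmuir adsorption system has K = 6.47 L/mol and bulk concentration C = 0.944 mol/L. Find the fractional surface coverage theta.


Langmuir isotherm: theta = K*C / (1 + K*C)
K*C = 6.47 * 0.944 = 6.10768
theta = 6.10768 / (1 + 6.10768) = 6.10768 / 7.10768
theta = 0.8593

0.8593


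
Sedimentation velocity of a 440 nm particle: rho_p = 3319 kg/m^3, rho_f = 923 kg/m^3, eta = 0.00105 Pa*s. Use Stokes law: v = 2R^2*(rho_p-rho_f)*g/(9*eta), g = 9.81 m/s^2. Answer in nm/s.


Radius R = 440/2 nm = 2.2e-07 m
Density difference = 3319 - 923 = 2396 kg/m^3
v = 2 * R^2 * (rho_p - rho_f) * g / (9 * eta)
v = 2 * (2.2e-07)^2 * 2396 * 9.81 / (9 * 0.00105)
v = 2.40768e-07 m/s = 240.7683 nm/s

240.7683


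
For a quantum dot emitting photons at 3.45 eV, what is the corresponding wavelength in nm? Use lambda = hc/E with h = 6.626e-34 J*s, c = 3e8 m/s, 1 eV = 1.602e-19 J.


Convert energy: E = 3.45 eV = 3.45 * 1.602e-19 = 5.5269e-19 J
lambda = h*c / E = 6.626e-34 * 3e8 / 5.5269e-19
lambda = 3.59659e-07 m = 359.7 nm

359.7


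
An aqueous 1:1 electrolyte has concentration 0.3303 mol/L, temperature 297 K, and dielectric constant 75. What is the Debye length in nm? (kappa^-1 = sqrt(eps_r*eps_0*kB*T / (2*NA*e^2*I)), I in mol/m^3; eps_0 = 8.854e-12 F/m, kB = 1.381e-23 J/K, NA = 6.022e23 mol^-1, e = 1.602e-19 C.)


Ionic strength I = 0.3303 * 1^2 * 1000 = 330.3 mol/m^3
kappa^-1 = sqrt(75 * 8.854e-12 * 1.381e-23 * 297 / (2 * 6.022e23 * (1.602e-19)^2 * 330.3))
kappa^-1 = 0.517 nm

0.517


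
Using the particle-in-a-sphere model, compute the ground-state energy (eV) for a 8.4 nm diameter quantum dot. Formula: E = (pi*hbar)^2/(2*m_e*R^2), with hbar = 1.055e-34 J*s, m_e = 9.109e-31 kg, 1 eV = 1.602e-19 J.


Radius R = 8.4/2 = 4.2 nm = 4.2e-09 m
E = (pi * 1.055e-34)^2 / (2 * 9.109e-31 * (4.2e-09)^2)
E(J) = 3.41826e-21
E = E(J) / 1.602e-19 = 0.0213 eV

0.0213


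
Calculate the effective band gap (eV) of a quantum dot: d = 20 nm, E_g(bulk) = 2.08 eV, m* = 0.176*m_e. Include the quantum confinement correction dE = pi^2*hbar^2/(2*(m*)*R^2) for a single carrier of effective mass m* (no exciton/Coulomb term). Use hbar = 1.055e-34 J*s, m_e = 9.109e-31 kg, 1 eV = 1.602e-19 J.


Radius R = 20/2 nm = 1e-08 m
Confinement energy dE = pi^2 * hbar^2 / (2 * m_eff * m_e * R^2)
dE = pi^2 * (1.055e-34)^2 / (2 * 0.176 * 9.109e-31 * (1e-08)^2) J, divided by 1.602e-19 J/eV
dE = 0.0214 eV
Total band gap = E_g(bulk) + dE = 2.08 + 0.0214 = 2.1014 eV

2.1014


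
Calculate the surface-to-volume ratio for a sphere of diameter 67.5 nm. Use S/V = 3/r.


Radius r = 67.5/2 = 33.75 nm
S/V = 3 / r = 3 / 33.75
S/V = 0.0889 nm^-1

0.0889


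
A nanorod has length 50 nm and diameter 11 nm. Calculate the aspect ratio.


Aspect ratio AR = length / diameter
AR = 50 / 11
AR = 4.55

4.55


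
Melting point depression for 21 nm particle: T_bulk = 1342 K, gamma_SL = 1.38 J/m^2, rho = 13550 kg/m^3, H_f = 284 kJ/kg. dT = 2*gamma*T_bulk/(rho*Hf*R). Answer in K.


Radius R = 21/2 = 10.5 nm = 1.05e-08 m
Convert H_f = 284 kJ/kg = 284000 J/kg
dT = 2 * gamma_SL * T_bulk / (rho * H_f * R)
dT = 2 * 1.38 * 1342 / (13550 * 284000 * 1.05e-08)
dT = 91.7 K

91.7


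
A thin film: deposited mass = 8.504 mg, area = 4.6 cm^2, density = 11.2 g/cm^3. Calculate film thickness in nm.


Convert: m = 8.504 mg = 8.5040e-06 kg, A = 4.6 cm^2 = 4.6000e-04 m^2, rho = 11.2 g/cm^3 = 11200 kg/m^3
t = m / (A * rho)
t = 8.5040e-06 / (4.6000e-04 * 11200)
t = 1.6506e-06 m = 1650.6 nm

1650.6


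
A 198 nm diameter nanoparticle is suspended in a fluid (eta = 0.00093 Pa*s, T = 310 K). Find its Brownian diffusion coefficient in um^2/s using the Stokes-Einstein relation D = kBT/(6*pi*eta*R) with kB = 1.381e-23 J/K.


Radius R = 198/2 = 99 nm = 9.9e-08 m
D = kB*T / (6*pi*eta*R)
D = 1.381e-23 * 310 / (6 * pi * 0.00093 * 9.9e-08)
D = 2.46681e-12 m^2/s = 2.467 um^2/s

2.467


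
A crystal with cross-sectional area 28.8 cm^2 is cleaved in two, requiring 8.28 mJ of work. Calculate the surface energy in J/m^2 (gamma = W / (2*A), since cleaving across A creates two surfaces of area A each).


Convert: A = 28.8 cm^2 = 0.00288 m^2, W = 8.28 mJ = 0.00828 J
Cleaving exposes two faces of area A, so total new surface = 2*A and gamma = W / (2*A)
gamma = 0.00828 / (2 * 0.00288)
gamma = 1.437 J/m^2

1.437


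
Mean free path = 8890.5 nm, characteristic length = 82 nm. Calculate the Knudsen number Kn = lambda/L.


Knudsen number Kn = lambda / L
Kn = 8890.5 / 82
Kn = 108.4207

108.4207


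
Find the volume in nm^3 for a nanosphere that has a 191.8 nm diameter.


Radius r = 191.8/2 = 95.9 nm
Volume V = (4/3) * pi * r^3
V = (4/3) * pi * (95.9)^3
V = 3694404.38 nm^3

3694404.38


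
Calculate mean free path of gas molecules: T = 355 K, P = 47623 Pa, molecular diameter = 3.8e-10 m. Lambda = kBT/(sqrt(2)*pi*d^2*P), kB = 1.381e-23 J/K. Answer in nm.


Mean free path: lambda = kB*T / (sqrt(2) * pi * d^2 * P)
lambda = 1.381e-23 * 355 / (sqrt(2) * pi * (3.8e-10)^2 * 47623)
lambda = 1.60462e-07 m
lambda = 160.46 nm

160.46


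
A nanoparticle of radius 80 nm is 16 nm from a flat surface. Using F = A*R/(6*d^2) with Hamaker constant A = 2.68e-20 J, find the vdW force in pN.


Convert to SI: R = 80 nm = 8e-08 m, d = 16 nm = 1.6e-08 m
F = A * R / (6 * d^2)
F = 2.68e-20 * 8e-08 / (6 * (1.6e-08)^2)
F = 1.39583e-12 N = 1.396 pN

1.396


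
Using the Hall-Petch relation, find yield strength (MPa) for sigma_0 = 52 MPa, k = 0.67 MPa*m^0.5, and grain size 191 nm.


d = 191 nm = 1.91e-07 m
sqrt(d) = 0.0004370355
Hall-Petch contribution = k / sqrt(d) = 0.67 / 0.0004370355 = 1533.1 MPa
sigma = sigma_0 + k/sqrt(d) = 52 + 1533.1 = 1585.1 MPa

1585.1


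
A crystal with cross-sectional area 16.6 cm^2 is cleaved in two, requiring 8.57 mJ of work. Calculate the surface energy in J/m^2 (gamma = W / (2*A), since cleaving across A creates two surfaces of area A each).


Convert: A = 16.6 cm^2 = 0.00166 m^2, W = 8.57 mJ = 0.00857 J
Cleaving exposes two faces of area A, so total new surface = 2*A and gamma = W / (2*A)
gamma = 0.00857 / (2 * 0.00166)
gamma = 2.581 J/m^2

2.581


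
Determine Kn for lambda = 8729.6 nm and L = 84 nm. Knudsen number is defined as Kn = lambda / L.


Knudsen number Kn = lambda / L
Kn = 8729.6 / 84
Kn = 103.9238

103.9238


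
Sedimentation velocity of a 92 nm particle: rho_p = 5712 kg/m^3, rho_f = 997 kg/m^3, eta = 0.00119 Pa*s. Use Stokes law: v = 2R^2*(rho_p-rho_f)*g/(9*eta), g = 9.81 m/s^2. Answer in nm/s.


Radius R = 92/2 nm = 4.6e-08 m
Density difference = 5712 - 997 = 4715 kg/m^3
v = 2 * R^2 * (rho_p - rho_f) * g / (9 * eta)
v = 2 * (4.6e-08)^2 * 4715 * 9.81 / (9 * 0.00119)
v = 1.82771e-08 m/s = 18.2771 nm/s

18.2771


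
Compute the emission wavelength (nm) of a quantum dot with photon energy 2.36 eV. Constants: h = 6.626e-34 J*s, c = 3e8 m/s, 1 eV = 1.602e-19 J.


Convert energy: E = 2.36 eV = 2.36 * 1.602e-19 = 3.78072e-19 J
lambda = h*c / E = 6.626e-34 * 3e8 / 3.78072e-19
lambda = 5.25773e-07 m = 525.8 nm

525.8


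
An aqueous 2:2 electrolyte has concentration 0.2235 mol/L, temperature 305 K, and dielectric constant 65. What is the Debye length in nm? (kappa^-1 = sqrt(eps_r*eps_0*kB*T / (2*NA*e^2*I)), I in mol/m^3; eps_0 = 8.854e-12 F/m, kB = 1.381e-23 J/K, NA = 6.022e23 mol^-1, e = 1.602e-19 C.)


Ionic strength I = 0.2235 * 2^2 * 1000 = 894 mol/m^3
kappa^-1 = sqrt(65 * 8.854e-12 * 1.381e-23 * 305 / (2 * 6.022e23 * (1.602e-19)^2 * 894))
kappa^-1 = 0.296 nm

0.296


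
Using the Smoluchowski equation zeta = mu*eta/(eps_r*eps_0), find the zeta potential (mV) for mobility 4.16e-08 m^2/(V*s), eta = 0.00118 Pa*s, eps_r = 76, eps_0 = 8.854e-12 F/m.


Smoluchowski equation: zeta = mu * eta / (eps_r * eps_0)
zeta = 4.16e-08 * 0.00118 / (76 * 8.854e-12)
zeta = 0.072949 V = 72.95 mV

72.95
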